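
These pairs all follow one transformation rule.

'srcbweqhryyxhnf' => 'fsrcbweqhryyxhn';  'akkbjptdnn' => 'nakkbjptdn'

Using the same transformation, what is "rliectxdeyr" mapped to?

What's happening: move the last character to the front.
Applying that to "rliectxdeyr" gives "rrliectxdey".

rrliectxdey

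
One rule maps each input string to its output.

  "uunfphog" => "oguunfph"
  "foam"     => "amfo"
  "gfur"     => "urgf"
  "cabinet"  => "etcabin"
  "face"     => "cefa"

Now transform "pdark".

The pattern: move the last 2 characters to the front (rotate right by 2).
For "pdark" the result is "rkpda".

rkpda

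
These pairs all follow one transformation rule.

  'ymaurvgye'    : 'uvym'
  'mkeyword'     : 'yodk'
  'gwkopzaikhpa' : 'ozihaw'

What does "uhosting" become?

sigh

The rule is to keep every other character starting from the second (positions 2nd, 4th, 6th, ...), then move the first character to the end.
For "uhosting", step one produces "hsig"; step two turns that into "sigh".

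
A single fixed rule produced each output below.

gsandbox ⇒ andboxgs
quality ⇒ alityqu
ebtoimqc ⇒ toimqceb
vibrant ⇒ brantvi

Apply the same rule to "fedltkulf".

The transformation: move the first 2 characters to the end (rotate left by 2).
For "fedltkulf" the result is "dltkulffe".

dltkulffe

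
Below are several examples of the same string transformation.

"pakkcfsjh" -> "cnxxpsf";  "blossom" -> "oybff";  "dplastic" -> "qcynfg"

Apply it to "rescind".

erfpv

The transformation: delete the last 2 characters, then shift every letter 13 places forward in the alphabet (wrapping around) — i.e. ROT13.
For "rescind", step one produces "resci"; step two turns that into "erfpv".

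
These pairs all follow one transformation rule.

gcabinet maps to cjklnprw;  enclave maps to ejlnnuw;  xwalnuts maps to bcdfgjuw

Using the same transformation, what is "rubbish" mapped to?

The transformation: shift every letter 9 places forward in the alphabet (wrapping around), then sort the characters into alphabetical order.
For "rubbish", step one produces "adkkrbq"; step two turns that into "abdkkqr".

abdkkqr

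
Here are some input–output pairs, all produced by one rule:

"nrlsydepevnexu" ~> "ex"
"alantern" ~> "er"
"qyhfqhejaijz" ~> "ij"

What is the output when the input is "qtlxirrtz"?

The rule is to delete the last character, then keep only the last 2 characters.
On "qtlxirrtz" that produces "rt".

rt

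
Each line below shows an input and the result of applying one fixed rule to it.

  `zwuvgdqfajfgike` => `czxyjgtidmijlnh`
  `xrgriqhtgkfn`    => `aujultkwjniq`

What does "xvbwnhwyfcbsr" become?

ayezqkzbifevu

The pattern: shift every letter 3 places forward in the alphabet (wrapping around).
Applying that to "xvbwnhwyfcbsr" gives "ayezqkzbifevu".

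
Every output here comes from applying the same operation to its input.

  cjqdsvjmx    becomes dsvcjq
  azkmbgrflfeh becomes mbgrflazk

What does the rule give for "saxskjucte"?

skjusax

In each case the input is transformed by: delete the last 3 characters, then move the first 3 characters to the end (rotate left by 3).
Working it through for "saxskjucte": intermediate "saxskju", final "skjusax".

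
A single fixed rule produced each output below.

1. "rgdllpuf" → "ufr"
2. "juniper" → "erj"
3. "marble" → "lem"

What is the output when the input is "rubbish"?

shr

What's happening: move the last 2 characters to the front (rotate right by 2), then keep only the first 3 characters.
Applying both steps to "rubbish": "shrubbi", then "shr".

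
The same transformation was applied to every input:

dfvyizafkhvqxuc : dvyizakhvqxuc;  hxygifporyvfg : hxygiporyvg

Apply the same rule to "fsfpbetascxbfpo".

spbetascxbpo

Rule — remove every "f".
"fsfpbetascxbfpo" → "spbetascxbpo".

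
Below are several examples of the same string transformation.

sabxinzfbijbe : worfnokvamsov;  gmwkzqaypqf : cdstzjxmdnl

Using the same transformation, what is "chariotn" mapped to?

bgapunev

The rule is to move the last 3 characters to the front (rotate right by 3), then shift every letter 13 places forward in the alphabet (wrapping around) — i.e. ROT13.
Starting from "chariotn": after the first operation, "otnchari"; after the second, "bgapunev".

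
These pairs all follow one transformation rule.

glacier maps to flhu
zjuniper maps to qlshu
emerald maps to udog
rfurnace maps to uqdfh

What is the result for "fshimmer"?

The pattern: shift every letter 3 places forward in the alphabet (wrapping around), then delete the first 3 characters.
On "fshimmer": the first step gives "ivklpphu", and the second then gives "lpphu".
(Check on "rfurnace": → "uixuqdfh" → "uqdfh" ✓)

lpphu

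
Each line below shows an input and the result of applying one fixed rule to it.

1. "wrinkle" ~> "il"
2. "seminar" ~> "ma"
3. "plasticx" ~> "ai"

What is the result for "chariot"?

In each case the input is transformed by: keep one character in every 3, starting at position 3 (positions 3rd, 6th, 9th, ...).
So "chariot" becomes "ao".

ao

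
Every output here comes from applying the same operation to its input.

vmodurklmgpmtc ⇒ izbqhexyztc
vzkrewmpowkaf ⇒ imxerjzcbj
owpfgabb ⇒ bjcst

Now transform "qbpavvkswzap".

In each case the input is transformed by: shift every letter 13 places forward in the alphabet (wrapping around) — i.e. ROT13, then delete the last 3 characters.
Applying both steps to "qbpavvkswzap": "docniixfjmnc", then "docniixfj".

docniixfj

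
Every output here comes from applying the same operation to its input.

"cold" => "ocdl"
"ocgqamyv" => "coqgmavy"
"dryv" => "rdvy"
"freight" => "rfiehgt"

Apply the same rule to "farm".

The rule is to swap each adjacent pair of characters (1↔2, 3↔4, ...).
On "farm" that produces "afmr".

afmr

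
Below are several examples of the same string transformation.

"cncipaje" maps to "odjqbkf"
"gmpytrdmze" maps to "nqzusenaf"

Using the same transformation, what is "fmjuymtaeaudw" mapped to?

Rule — delete the first character, then shift every letter 1 place forward in the alphabet (wrapping around).
On "fmjuymtaeaudw" that produces "nkvznubfbvex".

nkvznubfbvex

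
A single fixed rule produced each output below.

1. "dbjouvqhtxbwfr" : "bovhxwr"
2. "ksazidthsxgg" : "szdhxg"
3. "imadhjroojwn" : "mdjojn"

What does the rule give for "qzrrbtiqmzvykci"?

zrtqzyc

The pattern: keep every other character starting from the second (positions 2nd, 4th, 6th, ...).
For "qzrrbtiqmzvykci" the result is "zrtqzyc".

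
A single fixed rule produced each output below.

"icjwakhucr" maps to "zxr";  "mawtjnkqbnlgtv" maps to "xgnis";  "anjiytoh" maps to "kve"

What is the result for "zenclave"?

Each output is the input with this applied: keep one character in every 3, starting at position 2 (positions 2nd, 5th, 8th, ...), then shift every letter 3 places backward in the alphabet (wrapping around).
"zenclave" → "ele" → "bib".

bib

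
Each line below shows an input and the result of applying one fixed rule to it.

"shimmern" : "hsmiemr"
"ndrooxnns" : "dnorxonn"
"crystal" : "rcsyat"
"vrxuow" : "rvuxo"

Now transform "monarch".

The pattern: delete the last character, then swap each adjacent pair of characters (1↔2, 3↔4, ...).
On "monarch": the first step gives "monarc", and the second then gives "omancr".

omancr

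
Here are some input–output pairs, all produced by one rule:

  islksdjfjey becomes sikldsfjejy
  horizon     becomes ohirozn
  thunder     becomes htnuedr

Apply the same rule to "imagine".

In each case the input is transformed by: swap each adjacent pair of characters (1↔2, 3↔4, ...).
So "imagine" becomes "miganie".

miganie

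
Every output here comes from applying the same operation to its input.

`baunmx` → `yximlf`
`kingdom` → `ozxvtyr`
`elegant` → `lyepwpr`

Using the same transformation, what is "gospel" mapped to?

The rule is to shift every letter 11 places forward in the alphabet (wrapping around), then move the last 3 characters to the front (rotate right by 3).
"gospel" → "rzdapw" → "apwrzd".
(Check on "kingdom": → "vtyrozx" → "ozxvtyr" ✓)

apwrzd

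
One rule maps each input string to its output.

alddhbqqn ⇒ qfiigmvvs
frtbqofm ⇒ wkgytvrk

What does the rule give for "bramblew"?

wgrfqgbj

What's happening: swap each adjacent pair of characters (1↔2, 3↔4, ...), then shift every letter 5 places forward in the alphabet (wrapping around).
Applying both steps to "bramblew": "rbmalbwe", then "wgrfqgbj".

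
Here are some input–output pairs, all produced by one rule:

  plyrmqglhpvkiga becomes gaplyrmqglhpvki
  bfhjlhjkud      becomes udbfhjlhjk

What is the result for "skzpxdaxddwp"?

wpskzpxdaxdd

The rule is to move the last 2 characters to the front (rotate right by 2).
For "skzpxdaxddwp" the result is "wpskzpxdaxdd".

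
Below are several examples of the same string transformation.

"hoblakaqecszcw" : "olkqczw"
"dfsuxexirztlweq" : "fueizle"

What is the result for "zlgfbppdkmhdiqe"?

The pattern: keep every other character starting from the second (positions 2nd, 4th, 6th, ...).
On "zlgfbppdkmhdiqe" that produces "lfpdmdq".

lfpdmdq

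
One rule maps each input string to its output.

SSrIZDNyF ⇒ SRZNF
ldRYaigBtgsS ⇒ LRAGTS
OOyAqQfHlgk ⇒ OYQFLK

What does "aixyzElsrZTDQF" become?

AXZLRTQ

Rule — keep every other character starting from the first (positions 1st, 3rd, 5th, ...), then convert every letter to uppercase.
For "aixyzElsrZTDQF", step one produces "axzlrTQ"; step two turns that into "AXZLRTQ".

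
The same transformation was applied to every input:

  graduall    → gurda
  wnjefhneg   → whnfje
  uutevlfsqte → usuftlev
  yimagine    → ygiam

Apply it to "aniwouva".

What's happening: delete the last 3 characters, then take characters alternately from the front and the back (1st, last, 2nd, 2nd-last, ...).
For "aniwouva", step one produces "aniwo"; step two turns that into "aonwi".
(Check on "wnjefhneg": → "wnjefh" → "whnfje" ✓)

aonwi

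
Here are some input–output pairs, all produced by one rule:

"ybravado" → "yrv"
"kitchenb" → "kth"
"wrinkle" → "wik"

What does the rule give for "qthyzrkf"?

The transformation: keep every other character starting from the first (positions 1st, 3rd, 5th, ...), then delete the last character.
Starting from "qthyzrkf": after the first operation, "qhzk"; after the second, "qhz".

qhz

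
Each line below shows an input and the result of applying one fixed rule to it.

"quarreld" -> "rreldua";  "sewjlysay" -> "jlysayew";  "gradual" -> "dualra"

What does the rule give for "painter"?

In each case the input is transformed by: delete the first character, then move the first 2 characters to the end (rotate left by 2).
Applying both steps to "painter": "ainter", then "nterai".

nterai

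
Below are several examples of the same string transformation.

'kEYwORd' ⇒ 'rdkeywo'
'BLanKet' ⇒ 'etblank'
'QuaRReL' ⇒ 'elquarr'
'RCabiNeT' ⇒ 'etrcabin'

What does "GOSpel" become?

elgosp

The rule is to move the last 2 characters to the front (rotate right by 2), then convert every letter to lowercase.
On "GOSpel" that produces "elgosp".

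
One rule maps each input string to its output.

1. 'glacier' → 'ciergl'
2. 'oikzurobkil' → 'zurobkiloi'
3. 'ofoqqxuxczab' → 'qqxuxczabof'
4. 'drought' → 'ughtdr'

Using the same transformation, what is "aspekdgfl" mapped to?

ekdgflas

Rule — move the first 2 characters to the end (rotate left by 2), then delete the first character.
For "aspekdgfl", step one produces "pekdgflas"; step two turns that into "ekdgflas".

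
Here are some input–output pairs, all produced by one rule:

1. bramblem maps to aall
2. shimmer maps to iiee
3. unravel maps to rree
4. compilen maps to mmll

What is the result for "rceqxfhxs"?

Each output is the input with this applied: keep one character in every 3, starting at position 3 (positions 3rd, 6th, 9th, ...), then double every character.
"rceqxfhxs" → "efs" → "eeffss".

eeffss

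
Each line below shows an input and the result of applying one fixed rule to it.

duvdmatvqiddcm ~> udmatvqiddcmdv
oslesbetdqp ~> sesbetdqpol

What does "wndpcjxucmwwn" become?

What's happening: move the first 2 characters to the end (rotate left by 2), then swap the first and last characters.
Doing the same to "wndpcjxucmwwn": "npcjxucmwwnwd".

npcjxucmwwnwd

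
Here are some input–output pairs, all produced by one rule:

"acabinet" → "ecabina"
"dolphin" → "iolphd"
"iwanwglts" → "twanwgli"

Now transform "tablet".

What's happening: delete the last character, then swap the first and last characters.
For "tablet", step one produces "table"; step two turns that into "eablt".

eablt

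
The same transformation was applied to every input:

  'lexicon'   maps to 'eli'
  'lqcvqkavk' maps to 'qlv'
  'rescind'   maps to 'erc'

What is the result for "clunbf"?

Each output is the input with this applied: swap each adjacent pair of characters (1↔2, 3↔4, ...), then keep only the first 3 characters.
Applying both steps to "clunbf": "lcnufb", then "lcn".

lcn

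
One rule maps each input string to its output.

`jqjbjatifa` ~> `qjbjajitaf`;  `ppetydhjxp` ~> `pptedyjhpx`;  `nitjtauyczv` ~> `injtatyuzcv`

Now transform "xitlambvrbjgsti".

In each case the input is transformed by: swap each adjacent pair of characters (1↔2, 3↔4, ...).
So "xitlambvrbjgsti" becomes "ixltmavbbrgjtsi".

ixltmavbbrgjtsi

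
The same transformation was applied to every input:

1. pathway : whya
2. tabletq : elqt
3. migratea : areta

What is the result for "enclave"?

alev

Rule — delete the first 3 characters, then swap each adjacent pair of characters (1↔2, 3↔4, ...).
"enclave" → "lave" → "alev".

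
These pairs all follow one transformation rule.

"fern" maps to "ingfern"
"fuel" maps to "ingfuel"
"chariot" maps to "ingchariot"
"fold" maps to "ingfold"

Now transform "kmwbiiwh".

ingkmwbiiwh

The pattern: prepend "ing".
For "kmwbiiwh" the result is "ingkmwbiiwh".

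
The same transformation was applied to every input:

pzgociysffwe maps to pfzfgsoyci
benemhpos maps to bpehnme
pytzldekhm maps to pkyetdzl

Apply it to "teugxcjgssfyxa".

Each output is the input with this applied: delete the last 2 characters, then take characters alternately from the front and the back (1st, last, 2nd, 2nd-last, ...).
Starting from "teugxcjgssfyxa": after the first operation, "teugxcjgssfy"; after the second, "tyefusgsxgcj".

tyefusgsxgcj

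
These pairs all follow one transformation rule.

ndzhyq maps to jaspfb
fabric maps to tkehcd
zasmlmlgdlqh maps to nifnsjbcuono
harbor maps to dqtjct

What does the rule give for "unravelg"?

In each case the input is transformed by: swap the front and back halves of the string, then shift every letter 2 places forward in the alphabet (wrapping around).
Applying both steps to "unravelg": "velgunra", then "xgniwptc".
(Check on "ndzhyq": → "hyqndz" → "jaspfb" ✓)

xgniwptc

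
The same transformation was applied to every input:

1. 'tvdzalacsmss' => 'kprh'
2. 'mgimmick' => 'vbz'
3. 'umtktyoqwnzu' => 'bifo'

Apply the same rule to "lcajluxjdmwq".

Looking at the pairs, the operation is to shift every letter 11 places backward in the alphabet (wrapping around), then keep one character in every 3, starting at position 2 (positions 2nd, 5th, 8th, ...).
Applying both steps to "lcajluxjdmwq": "arpyajmysblf", then "rayl".
(Check on "umtktyoqwnzu": → "jbizindflcoj" → "bifo" ✓)

rayl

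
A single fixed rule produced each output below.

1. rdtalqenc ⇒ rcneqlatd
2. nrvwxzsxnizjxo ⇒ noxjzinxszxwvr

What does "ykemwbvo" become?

yovbwmek

The transformation: reverse the string, then move the last character to the front.
So "ykemwbvo" becomes "yovbwmek".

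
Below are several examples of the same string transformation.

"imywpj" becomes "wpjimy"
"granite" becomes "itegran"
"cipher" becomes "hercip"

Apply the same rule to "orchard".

Rule — move the last 3 characters to the front (rotate right by 3).
Doing the same to "orchard": "ardorch".

ardorch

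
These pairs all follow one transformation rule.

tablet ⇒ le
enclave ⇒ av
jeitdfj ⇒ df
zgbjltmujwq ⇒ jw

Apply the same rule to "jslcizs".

The transformation: move the last character to the front, then keep only the last 2 characters.
Applying that to "jslcizs" gives "iz".

iz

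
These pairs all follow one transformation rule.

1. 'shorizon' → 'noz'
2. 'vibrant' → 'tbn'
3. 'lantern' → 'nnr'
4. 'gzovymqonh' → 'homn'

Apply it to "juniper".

The transformation: move the last character to the front, then keep one character in every 3, starting at position 1 (positions 1st, 4th, 7th, ...).
For "juniper", step one produces "rjunipe"; step two turns that into "rne".

rne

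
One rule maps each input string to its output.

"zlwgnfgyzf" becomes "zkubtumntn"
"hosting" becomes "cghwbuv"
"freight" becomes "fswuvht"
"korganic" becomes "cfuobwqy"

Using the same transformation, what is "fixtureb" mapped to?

Looking at the pairs, the operation is to move the first character to the end, then shift every letter 12 places backward in the alphabet (wrapping around).
Starting from "fixtureb": after the first operation, "ixturebf"; after the second, "wlhifspt".

wlhifspt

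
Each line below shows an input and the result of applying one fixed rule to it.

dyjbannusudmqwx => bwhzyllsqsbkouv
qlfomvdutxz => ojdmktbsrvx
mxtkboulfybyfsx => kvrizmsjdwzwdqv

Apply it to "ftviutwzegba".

Looking at the pairs, the operation is to shift every letter 2 places backward in the alphabet (wrapping around).
Applying that to "ftviutwzegba" gives "drtgsruxcezy".

drtgsruxcezy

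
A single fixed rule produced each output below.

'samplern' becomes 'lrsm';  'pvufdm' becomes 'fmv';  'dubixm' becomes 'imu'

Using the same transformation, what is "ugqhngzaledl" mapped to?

Looking at the pairs, the operation is to swap the front and back halves of the string, then keep every other character starting from the first (positions 1st, 3rd, 5th, ...).
So "ugqhngzaledl" becomes "zlduqn".

zlduqn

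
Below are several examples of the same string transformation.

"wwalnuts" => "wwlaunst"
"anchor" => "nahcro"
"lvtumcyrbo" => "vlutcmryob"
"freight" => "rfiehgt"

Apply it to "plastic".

The pattern: swap each adjacent pair of characters (1↔2, 3↔4, ...).
For "plastic" the result is "lpsaitc".

lpsaitc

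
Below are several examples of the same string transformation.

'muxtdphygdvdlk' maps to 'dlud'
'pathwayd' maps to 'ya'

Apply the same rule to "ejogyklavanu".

vuok

The transformation: swap the front and back halves of the string, then keep one character in every 3, starting at position 3 (positions 3rd, 6th, 9th, ...).
Working it through for "ejogyklavanu": intermediate "lavanuejogyk", final "vuok".
(Check on "muxtdphygdvdlk": → "ygdvdlkmuxtdph" → "dlud" ✓)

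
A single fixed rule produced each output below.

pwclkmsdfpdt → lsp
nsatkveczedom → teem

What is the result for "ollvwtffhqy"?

The pattern: delete the first 3 characters, then keep one character in every 3, starting at position 1 (positions 1st, 4th, 7th, ...).
On "ollvwtffhqy": the first step gives "vwtffhqy", and the second then gives "vfq".

vfq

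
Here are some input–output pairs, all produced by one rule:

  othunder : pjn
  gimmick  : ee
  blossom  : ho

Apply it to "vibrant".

The transformation: keep one character in every 3, starting at position 2 (positions 2nd, 5th, 8th, ...), then shift every letter 4 places backward in the alphabet (wrapping around).
For "vibrant" the result is "ew".
(Check on "gimmick": → "ii" → "ee" ✓)

ew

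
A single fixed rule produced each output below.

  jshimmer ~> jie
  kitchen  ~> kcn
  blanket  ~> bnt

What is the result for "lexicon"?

The pattern: keep one character in every 3, starting at position 1 (positions 1st, 4th, 7th, ...).
For "lexicon" the result is "lin".

lin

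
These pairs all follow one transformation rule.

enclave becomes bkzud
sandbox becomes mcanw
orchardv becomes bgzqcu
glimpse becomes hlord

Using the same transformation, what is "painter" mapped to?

hmsdq

The transformation: shift every letter 1 place backward in the alphabet (wrapping around), then delete the first 2 characters.
For "painter", step one produces "ozhmsdq"; step two turns that into "hmsdq".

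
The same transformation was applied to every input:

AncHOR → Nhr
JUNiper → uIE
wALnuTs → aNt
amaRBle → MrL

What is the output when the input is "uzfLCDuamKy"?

ZldAk

What's happening: keep every other character starting from the second (positions 2nd, 4th, 6th, ...), then flip the case of every letter.
Working it through for "uzfLCDuamKy": intermediate "zLDaK", final "ZldAk".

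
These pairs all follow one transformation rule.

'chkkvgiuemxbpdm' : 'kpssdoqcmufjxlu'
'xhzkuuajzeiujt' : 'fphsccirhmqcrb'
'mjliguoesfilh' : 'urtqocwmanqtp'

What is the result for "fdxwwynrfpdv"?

The transformation: shift every letter 8 places forward in the alphabet (wrapping around).
"fdxwwynrfpdv" → "nlfeegvznxld".

nlfeegvznxld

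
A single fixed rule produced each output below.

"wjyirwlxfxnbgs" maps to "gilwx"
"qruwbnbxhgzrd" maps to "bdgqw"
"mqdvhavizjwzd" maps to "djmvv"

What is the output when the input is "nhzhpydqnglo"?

dghn

The pattern: keep one character in every 3, starting at position 1 (positions 1st, 4th, 7th, ...), then sort the characters into alphabetical order.
"nhzhpydqnglo" → "nhdg" → "dghn".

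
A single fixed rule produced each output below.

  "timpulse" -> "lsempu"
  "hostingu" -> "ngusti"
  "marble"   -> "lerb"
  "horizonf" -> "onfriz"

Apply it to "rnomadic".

dicoma

What's happening: delete the first 2 characters, then swap the front and back halves of the string.
"rnomadic" → "omadic" → "dicoma".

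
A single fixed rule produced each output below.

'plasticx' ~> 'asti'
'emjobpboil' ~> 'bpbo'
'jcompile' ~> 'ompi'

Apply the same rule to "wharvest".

Each output is the input with this applied: delete the last 2 characters, then keep only the last 4 characters.
"wharvest" → "wharve" → "arve".
(Check on "plasticx": → "plasti" → "asti" ✓)

arve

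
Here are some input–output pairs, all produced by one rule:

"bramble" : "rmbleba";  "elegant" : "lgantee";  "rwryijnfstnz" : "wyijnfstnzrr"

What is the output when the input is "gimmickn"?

What's happening: move the first 2 characters to the end (rotate left by 2), then swap the first and last characters.
Applying both steps to "gimmickn": "mmickngi", then "imickngm".

imickngm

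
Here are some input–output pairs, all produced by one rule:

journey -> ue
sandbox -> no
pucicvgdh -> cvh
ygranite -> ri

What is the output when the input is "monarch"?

The transformation: keep one character in every 3, starting at position 3 (positions 3rd, 6th, 9th, ...).
So "monarch" becomes "nc".

nc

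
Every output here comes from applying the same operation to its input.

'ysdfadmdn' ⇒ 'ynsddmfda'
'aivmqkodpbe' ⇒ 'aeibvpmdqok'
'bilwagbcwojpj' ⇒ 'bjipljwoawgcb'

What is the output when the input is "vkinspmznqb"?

vbkqinnzsmp

What's happening: take characters alternately from the front and the back (1st, last, 2nd, 2nd-last, ...).
"vkinspmznqb" → "vbkqinnzsmp".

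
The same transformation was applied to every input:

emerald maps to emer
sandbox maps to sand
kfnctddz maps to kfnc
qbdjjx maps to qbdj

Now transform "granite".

gran

Each output is the input with this applied: keep only the first 4 characters.
Applying that to "granite" gives "gran".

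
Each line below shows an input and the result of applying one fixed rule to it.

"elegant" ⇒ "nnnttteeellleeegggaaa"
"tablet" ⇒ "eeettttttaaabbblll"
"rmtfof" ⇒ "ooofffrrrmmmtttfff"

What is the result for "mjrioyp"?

What's happening: move the last 2 characters to the front (rotate right by 2), then repeat every character 3 times.
Applying both steps to "mjrioyp": "ypmjrio", then "yyypppmmmjjjrrriiiooo".
(Check on "tablet": → "ettabl" → "eeettttttaaabbblll" ✓)

yyypppmmmjjjrrriiiooo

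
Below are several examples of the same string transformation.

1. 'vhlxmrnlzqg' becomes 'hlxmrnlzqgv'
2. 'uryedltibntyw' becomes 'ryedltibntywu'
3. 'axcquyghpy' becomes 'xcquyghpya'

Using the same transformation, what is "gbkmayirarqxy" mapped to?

Each output is the input with this applied: move the first character to the end.
Applying that to "gbkmayirarqxy" gives "bkmayirarqxyg".

bkmayirarqxyg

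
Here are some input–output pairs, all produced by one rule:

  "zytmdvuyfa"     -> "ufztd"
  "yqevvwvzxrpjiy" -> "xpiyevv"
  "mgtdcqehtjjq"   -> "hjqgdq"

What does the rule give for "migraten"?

Looking at the pairs, the operation is to swap the front and back halves of the string, then keep every other character starting from the second (positions 2nd, 4th, 6th, ...).
So "migraten" becomes "tnir".

tnir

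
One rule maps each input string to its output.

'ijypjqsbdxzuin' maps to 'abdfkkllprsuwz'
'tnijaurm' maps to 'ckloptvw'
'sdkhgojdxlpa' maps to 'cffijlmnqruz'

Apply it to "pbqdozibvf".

bddfhkqrsx

What's happening: shift every letter 2 places forward in the alphabet (wrapping around), then sort the characters into alphabetical order.
Starting from "pbqdozibvf": after the first operation, "rdsfqbkdxh"; after the second, "bddfhkqrsx".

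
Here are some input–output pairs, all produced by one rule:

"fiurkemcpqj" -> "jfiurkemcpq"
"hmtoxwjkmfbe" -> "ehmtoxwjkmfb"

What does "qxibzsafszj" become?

Looking at the pairs, the operation is to move the last character to the front.
On "qxibzsafszj" that produces "jqxibzsafsz".

jqxibzsafsz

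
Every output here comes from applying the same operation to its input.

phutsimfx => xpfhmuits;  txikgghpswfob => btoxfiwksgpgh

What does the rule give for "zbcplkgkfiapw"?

wzpbacipflkkg

Each output is the input with this applied: take characters alternately from the front and the back (1st, last, 2nd, 2nd-last, ...), then swap each adjacent pair of characters (1↔2, 3↔4, ...).
"zbcplkgkfiapw" → "zwbpcapilfkkg" → "wzpbacipflkkg".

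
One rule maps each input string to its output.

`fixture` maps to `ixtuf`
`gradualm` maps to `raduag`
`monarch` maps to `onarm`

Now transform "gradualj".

In each case the input is transformed by: delete the last 2 characters, then move the first character to the end.
Working it through for "gradualj": intermediate "gradua", final "raduag".

raduag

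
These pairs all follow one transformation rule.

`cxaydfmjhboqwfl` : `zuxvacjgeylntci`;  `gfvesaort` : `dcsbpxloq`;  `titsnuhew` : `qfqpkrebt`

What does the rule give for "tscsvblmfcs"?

The pattern: shift every letter 3 places backward in the alphabet (wrapping around).
Doing the same to "tscsvblmfcs": "qpzpsyijczp".

qpzpsyijczp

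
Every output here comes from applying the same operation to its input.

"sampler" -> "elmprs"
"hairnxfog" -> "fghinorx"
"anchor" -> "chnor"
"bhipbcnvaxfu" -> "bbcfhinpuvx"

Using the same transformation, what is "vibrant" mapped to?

Each output is the input with this applied: sort the characters into alphabetical order, then delete the first character.
For "vibrant", step one produces "abinrtv"; step two turns that into "binrtv".

binrtv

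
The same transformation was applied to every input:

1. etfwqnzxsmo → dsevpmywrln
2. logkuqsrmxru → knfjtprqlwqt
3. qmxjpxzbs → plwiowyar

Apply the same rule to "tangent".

Looking at the pairs, the operation is to shift every letter 1 place backward in the alphabet (wrapping around).
Doing the same to "tangent": "szmfdms".

szmfdms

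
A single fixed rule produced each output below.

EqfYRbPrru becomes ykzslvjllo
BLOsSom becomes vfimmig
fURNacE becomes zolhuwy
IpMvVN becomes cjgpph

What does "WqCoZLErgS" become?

Looking at the pairs, the operation is to shift every letter 6 places backward in the alphabet (wrapping around), then convert every letter to lowercase.
"WqCoZLErgS" → "qkwitfylam".

qkwitfylam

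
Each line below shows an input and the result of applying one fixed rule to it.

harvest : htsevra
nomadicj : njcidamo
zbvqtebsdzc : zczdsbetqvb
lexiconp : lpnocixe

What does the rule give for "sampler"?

srelpma

Each output is the input with this applied: reverse the string, then move the last character to the front.
"sampler" → "srelpma".
(Check on "harvest": → "tsevrah" → "htsevra" ✓)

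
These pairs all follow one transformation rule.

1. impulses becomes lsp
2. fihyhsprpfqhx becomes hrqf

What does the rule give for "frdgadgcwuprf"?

The transformation: move the first 3 characters to the end (rotate left by 3), then keep one character in every 3, starting at position 2 (positions 2nd, 5th, 8th, ...).
"frdgadgcwuprf" → "gadgcwuprffrd" → "acpf".

acpf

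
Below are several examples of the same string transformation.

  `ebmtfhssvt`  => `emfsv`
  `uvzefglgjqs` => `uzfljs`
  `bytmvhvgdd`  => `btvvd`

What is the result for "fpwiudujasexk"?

fwuuaek

In each case the input is transformed by: keep every other character starting from the first (positions 1st, 3rd, 5th, ...).
For "fpwiudujasexk" the result is "fwuuaek".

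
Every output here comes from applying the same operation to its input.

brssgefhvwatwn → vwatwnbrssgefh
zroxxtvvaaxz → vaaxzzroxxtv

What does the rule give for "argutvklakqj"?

Rule — swap the front and back halves of the string, then move the first character to the end.
Starting from "argutvklakqj": after the first operation, "klakqjargutv"; after the second, "lakqjargutvk".

lakqjargutvk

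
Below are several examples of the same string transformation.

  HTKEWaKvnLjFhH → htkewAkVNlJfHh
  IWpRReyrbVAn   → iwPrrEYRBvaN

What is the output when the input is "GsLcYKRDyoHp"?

gSlCykrdYOhP

The pattern: flip the case of every letter.
On "GsLcYKRDyoHp" that produces "gSlCykrdYOhP".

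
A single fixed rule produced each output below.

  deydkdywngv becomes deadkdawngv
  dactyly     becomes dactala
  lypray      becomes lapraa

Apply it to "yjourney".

Rule — replace every "y" with "a".
Doing the same to "yjourney": "ajournea".

ajournea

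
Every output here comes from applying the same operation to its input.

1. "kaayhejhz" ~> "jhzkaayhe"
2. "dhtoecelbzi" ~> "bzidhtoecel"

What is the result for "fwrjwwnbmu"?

bmufwrjwwn

The transformation: move the last 3 characters to the front (rotate right by 3).
So "fwrjwwnbmu" becomes "bmufwrjwwn".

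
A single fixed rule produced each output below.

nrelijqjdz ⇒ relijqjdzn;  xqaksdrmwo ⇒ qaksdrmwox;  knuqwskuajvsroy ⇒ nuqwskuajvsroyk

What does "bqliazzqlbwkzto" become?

qliazzqlbwkztob

The rule is to move the first character to the end.
So "bqliazzqlbwkzto" becomes "qliazzqlbwkztob".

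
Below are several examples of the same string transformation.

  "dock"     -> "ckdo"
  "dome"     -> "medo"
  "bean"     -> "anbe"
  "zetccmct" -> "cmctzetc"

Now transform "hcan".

Each output is the input with this applied: swap the front and back halves of the string.
For "hcan" the result is "anhc".

anhc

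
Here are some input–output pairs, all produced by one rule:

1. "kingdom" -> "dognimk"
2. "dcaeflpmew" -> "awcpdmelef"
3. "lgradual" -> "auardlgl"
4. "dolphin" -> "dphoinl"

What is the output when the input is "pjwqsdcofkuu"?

What's happening: sort the characters into alphabetical order, then take characters alternately from the front and the back (1st, last, 2nd, 2nd-last, ...).
Working it through for "pjwqsdcofkuu": intermediate "cdfjkopqsuuw", final "cwdufujskqop".

cwdufujskqop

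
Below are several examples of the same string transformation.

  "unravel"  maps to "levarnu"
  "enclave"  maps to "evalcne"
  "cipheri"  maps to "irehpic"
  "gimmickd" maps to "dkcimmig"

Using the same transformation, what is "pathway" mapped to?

yawhtap

The rule is to reverse the string.
For "pathway" the result is "yawhtap".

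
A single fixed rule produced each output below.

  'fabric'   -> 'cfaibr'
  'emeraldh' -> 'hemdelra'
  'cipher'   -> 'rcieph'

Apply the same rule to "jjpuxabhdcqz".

zjjqpcudxhab

Looking at the pairs, the operation is to swap the first and last characters, then take characters alternately from the front and the back (1st, last, 2nd, 2nd-last, ...).
For "jjpuxabhdcqz", step one produces "zjpuxabhdcqj"; step two turns that into "zjjqpcudxhab".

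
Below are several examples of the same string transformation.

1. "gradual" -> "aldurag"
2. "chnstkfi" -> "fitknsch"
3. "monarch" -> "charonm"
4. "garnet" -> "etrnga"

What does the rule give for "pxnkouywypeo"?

eoypywounkpx

What's happening: reverse the string, then swap each adjacent pair of characters (1↔2, 3↔4, ...).
Applying both steps to "pxnkouywypeo": "oepywyuoknxp", then "eoypywounkpx".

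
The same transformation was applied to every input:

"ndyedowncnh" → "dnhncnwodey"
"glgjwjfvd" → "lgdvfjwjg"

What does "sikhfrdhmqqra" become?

isarqqmhdrfhk

The pattern: move the first 2 characters to the end (rotate left by 2), then reverse the string.
For "sikhfrdhmqqra", step one produces "khfrdhmqqrasi"; step two turns that into "isarqqmhdrfhk".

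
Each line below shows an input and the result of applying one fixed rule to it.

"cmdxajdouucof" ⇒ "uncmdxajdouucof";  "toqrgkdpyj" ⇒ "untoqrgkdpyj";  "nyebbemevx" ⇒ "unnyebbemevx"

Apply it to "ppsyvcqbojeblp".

In each case the input is transformed by: prepend "un".
"ppsyvcqbojeblp" → "unppsyvcqbojeblp".

unppsyvcqbojeblp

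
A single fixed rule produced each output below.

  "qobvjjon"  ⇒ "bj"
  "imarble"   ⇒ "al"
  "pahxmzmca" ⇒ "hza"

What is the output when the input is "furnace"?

The rule is to keep one character in every 3, starting at position 3 (positions 3rd, 6th, 9th, ...).
"furnace" → "rc".

rc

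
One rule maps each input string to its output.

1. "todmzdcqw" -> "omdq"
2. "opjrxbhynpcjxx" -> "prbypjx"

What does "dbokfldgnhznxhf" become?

The pattern: keep every other character starting from the second (positions 2nd, 4th, 6th, ...).
Applying that to "dbokfldgnhznxhf" gives "bklghnh".

bklghnh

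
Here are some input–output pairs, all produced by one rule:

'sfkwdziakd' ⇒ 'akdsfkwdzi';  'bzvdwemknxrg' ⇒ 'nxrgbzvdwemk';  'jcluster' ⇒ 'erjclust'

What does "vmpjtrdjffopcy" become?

The transformation: move the first 2 characters to the end (rotate left by 2), then swap the front and back halves of the string.
Working it through for "vmpjtrdjffopcy": intermediate "pjtrdjffopcyvm", final "fopcyvmpjtrdjf".

fopcyvmpjtrdjf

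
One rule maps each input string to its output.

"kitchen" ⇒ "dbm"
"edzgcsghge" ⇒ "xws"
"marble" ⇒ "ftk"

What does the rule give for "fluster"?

yen

The transformation: shift every letter 7 places backward in the alphabet (wrapping around), then keep only the first 3 characters.
For "fluster", step one produces "yenlmxk"; step two turns that into "yen".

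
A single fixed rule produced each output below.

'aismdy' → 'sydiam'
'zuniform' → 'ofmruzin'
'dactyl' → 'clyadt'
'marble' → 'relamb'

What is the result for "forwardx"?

raxdofwr

The rule is to swap each adjacent pair of characters (1↔2, 3↔4, ...), then swap the front and back halves of the string.
Working it through for "forwardx": intermediate "ofwrraxd", final "raxdofwr".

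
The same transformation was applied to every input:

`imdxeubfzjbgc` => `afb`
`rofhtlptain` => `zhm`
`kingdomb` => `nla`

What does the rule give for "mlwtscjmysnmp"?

mlo

Rule — shift every letter 1 place backward in the alphabet (wrapping around), then keep only the last 3 characters.
Doing the same to "mlwtscjmysnmp": "mlo".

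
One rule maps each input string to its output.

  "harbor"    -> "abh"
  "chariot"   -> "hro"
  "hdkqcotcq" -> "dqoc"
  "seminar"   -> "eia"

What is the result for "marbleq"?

abe

Each output is the input with this applied: swap the first and last characters, then keep every other character starting from the second (positions 2nd, 4th, 6th, ...).
Applying both steps to "marbleq": "qarblem", then "abe".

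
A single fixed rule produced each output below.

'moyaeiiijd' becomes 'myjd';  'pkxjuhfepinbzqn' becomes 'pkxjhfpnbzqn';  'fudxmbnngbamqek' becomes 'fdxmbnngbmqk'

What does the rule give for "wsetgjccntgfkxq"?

wstgjccntgfkxq

In each case the input is transformed by: remove every vowel.
Doing the same to "wsetgjccntgfkxq": "wstgjccntgfkxq".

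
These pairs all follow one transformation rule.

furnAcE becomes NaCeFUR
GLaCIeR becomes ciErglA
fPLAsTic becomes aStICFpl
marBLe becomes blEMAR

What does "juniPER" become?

The transformation: flip the case of every letter, then move the first 3 characters to the end (rotate left by 3).
Applying both steps to "juniPER": "JUNIper", then "IperJUN".

IperJUN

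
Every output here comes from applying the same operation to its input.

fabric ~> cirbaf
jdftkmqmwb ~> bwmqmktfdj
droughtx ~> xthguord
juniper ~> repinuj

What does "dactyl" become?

The rule is to reverse the string.
Applying that to "dactyl" gives "lytcad".

lytcad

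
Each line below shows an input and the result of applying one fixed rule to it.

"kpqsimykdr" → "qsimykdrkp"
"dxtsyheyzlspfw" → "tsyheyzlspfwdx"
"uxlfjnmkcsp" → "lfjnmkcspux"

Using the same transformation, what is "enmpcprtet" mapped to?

mpcprteten

Looking at the pairs, the operation is to move the first 2 characters to the end (rotate left by 2).
So "enmpcprtet" becomes "mpcprteten".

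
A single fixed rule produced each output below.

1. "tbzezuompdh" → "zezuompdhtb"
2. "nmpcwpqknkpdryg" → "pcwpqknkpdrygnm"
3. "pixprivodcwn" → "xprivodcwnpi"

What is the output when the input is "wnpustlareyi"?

The rule is to move the first 2 characters to the end (rotate left by 2).
For "wnpustlareyi" the result is "pustlareyiwn".

pustlareyiwn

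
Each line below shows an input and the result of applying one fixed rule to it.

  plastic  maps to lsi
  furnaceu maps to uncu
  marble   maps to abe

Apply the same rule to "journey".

ore

The transformation: keep every other character starting from the second (positions 2nd, 4th, 6th, ...).
"journey" → "ore".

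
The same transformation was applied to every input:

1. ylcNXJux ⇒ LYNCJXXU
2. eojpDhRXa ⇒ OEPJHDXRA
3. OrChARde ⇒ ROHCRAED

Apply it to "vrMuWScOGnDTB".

What's happening: swap each adjacent pair of characters (1↔2, 3↔4, ...), then convert every letter to uppercase.
Doing the same to "vrMuWScOGnDTB": "RVUMSWOCNGTDB".

RVUMSWOCNGTDB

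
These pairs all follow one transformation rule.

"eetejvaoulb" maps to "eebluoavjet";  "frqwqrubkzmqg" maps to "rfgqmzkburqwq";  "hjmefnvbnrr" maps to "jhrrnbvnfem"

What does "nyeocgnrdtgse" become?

ynesgtdrngcoe

Rule — move the first 2 characters to the end (rotate left by 2), then reverse the string.
"nyeocgnrdtgse" → "eocgnrdtgseny" → "ynesgtdrngcoe".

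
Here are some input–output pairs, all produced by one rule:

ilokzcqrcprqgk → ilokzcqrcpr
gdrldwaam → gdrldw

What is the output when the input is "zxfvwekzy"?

Each output is the input with this applied: delete the last 3 characters.
So "zxfvwekzy" becomes "zxfvwe".

zxfvwe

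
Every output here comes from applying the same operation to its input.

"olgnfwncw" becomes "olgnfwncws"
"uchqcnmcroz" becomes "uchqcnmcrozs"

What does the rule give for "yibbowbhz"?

yibbowbhzs

What's happening: append "s".
So "yibbowbhz" becomes "yibbowbhzs".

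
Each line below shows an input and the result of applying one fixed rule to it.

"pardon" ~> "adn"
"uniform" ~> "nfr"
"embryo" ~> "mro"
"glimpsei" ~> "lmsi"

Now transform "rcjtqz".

Each output is the input with this applied: keep every other character starting from the second (positions 2nd, 4th, 6th, ...).
"rcjtqz" → "ctz".

ctz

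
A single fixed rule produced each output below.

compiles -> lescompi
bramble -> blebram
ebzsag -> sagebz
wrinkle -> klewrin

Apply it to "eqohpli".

plieqoh

Rule — move the last 3 characters to the front (rotate right by 3).
Doing the same to "eqohpli": "plieqoh".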